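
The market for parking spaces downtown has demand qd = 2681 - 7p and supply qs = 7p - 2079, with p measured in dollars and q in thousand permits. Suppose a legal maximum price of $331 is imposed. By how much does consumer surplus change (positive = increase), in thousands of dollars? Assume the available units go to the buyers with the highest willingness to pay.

1858.5

In a free market, 2681 - 7p = 7p - 2079 gives the equilibrium p* = 340, q* = 301.
Since 331 < 340, the ceiling is binding.
At p = 331: qd = 2681 - 7·331 = 364 and qs = 7·331 - 2079 = 238.
Consumer surplus without the control is ½ · (383 - 340) · 301 = 6471.5.
With the ceiling, 238 units are sold at 331 (assume they go to the highest-value buyers). The demand price at q = 238 is 349, so CS = ½ · [(383 - 331) + (349 - 331)] · 238 = 8330.
Change in consumer surplus = 8330 - 6471.5 = 1858.5.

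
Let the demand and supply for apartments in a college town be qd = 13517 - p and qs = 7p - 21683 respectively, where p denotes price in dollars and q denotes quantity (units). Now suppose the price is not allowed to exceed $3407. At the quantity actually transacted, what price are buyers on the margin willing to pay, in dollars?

11351

Equilibrium: 13517 - p = 7p - 21683, so 35200 = 8p and p* = 4400, q* = 9117.
Because the ceiling (3407) lies below the market-clearing price, it is binding.
At p = 3407: qd = 13517 - 3407 = 10110 and qs = 7·3407 - 21683 = 2166.
Only 2166 units reach the market. On the demand curve, the marginal buyer's willingness to pay at q = 2166 is (13517 - 2166) = 11351.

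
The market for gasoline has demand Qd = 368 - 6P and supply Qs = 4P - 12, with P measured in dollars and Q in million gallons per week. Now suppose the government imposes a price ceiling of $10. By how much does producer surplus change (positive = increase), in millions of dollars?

In a free market, 368 - 6P = 4P - 12 gives the equilibrium P* = 38, Q* = 140.
The ceiling of 10 is below the equilibrium price 38, so it binds.
At P = 10: Qd = 368 - 6·10 = 308 and Qs = 4·10 - 12 = 28.
Producer surplus without the control is ½ · (38 - 3) · 140 = 2450.
With the ceiling, producers sell 28 units at 10, so PS = ½ · (10 - 3) · 28 = 98.
Change in producer surplus = 98 - 2450 = -2352.

-2352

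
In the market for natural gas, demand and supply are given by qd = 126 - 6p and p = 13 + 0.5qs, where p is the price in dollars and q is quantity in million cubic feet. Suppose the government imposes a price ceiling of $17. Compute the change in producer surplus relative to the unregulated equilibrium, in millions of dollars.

Rearranging supply gives qs = 2p - 26. Equilibrium: 126 - 6p = 2p - 26, so 152 = 8p and p* = 19, q* = 12.
Because the ceiling (17) lies below the market-clearing price, it is binding.
At p = 17: qd = 126 - 6·17 = 24 and qs = 2·17 - 26 = 8.
Producer surplus without the control is ½ · (19 - 13) · 12 = 36.
With the ceiling, producers sell 8 units at 17, so PS = ½ · (17 - 13) · 8 = 16.
Change in producer surplus = 16 - 36 = -20.

-20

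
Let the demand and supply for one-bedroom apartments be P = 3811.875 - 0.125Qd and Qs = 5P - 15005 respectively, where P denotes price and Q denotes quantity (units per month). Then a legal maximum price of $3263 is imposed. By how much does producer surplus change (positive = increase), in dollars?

Rearranging demand gives Qd = 30495 - 8P. In a free market, 30495 - 8P = 5P - 15005 gives the equilibrium P* = 3500, Q* = 2495.
Since 3263 < 3500, the ceiling is binding.
At P = 3263: Qd = 30495 - 8·3263 = 4391 and Qs = 5·3263 - 15005 = 1310.
Producer surplus without the control is ½ · (3500 - 3001) · 2495 = 622502.5.
With the ceiling, producers sell 1310 units at 3263, so PS = ½ · (3263 - 3001) · 1310 = 171610.
Change in producer surplus = 171610 - 622502.5 = -450892.5.

-450892.5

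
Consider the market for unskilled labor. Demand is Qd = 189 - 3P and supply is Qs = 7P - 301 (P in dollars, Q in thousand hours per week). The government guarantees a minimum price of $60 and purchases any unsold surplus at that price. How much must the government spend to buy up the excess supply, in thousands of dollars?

6600

Setting quantity demanded equal to quantity supplied, 189 - 3P = 7P - 301, gives P* = 49 and Q* = 42.
The floor of 60 is above the equilibrium price 49, so it binds.
At P = 60: Qd = 189 - 3·60 = 9 and Qs = 7·60 - 301 = 119.
Surplus = Qs - Qd = 110.
Government expenditure = surplus × support price = 110 × 60 = 6600.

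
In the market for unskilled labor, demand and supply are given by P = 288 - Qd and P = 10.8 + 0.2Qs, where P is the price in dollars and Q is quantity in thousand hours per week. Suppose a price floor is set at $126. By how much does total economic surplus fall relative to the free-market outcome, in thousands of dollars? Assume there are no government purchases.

2856.6

Rearranging demand gives Qd = 288 - P; rearranging supply gives Qs = 5P - 54. Without the control the market clears where 288 - P = 5P - 54, i.e. P* = 57 and Q* = 231.
The floor of 126 is above the equilibrium price 57, so it binds.
At P = 126: Qd = 288 - 126 = 162 and Qs = 5·126 - 54 = 576.
Quantity traded falls to 162. At Q = 162 the demand price is 288 - 162 = 126 and the supply price is (54 + 162)/5 = 43.2.
Deadweight loss = ½ · (126 - 43.2) · (231 - 162) = ½ · 82.8 · 69 = 2856.6.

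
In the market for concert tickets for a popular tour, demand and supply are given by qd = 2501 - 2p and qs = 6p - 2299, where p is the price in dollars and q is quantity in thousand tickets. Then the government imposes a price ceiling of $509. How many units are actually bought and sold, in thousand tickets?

755

In a free market, 2501 - 2p = 6p - 2299 gives the equilibrium p* = 600, q* = 1301.
The ceiling of 509 is below the equilibrium price 600, so it binds.
At p = 509: qd = 2501 - 2·509 = 1483 and qs = 6·509 - 2299 = 755.
The quantity actually transacted is the short side, supply: 755.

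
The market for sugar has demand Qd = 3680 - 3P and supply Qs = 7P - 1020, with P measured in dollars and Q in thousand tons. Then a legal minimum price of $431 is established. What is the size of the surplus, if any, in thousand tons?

Without the control the market clears where 3680 - 3P = 7P - 1020, i.e. P* = 470 and Q* = 2270.
Since 431 is below P* = 470, the floor does not bind and the free-market outcome prevails.
Since the control does not bind, there is no surplus.

0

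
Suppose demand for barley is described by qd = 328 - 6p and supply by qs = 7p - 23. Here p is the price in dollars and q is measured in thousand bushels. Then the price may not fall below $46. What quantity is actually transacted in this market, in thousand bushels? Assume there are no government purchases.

In a free market, 328 - 6p = 7p - 23 gives the equilibrium p* = 27, q* = 166.
Because the floor (46) lies above the market-clearing price, it is binding.
At p = 46: qd = 328 - 6·46 = 52 and qs = 7·46 - 23 = 299.
The quantity actually transacted is the short side, demand: 52.

52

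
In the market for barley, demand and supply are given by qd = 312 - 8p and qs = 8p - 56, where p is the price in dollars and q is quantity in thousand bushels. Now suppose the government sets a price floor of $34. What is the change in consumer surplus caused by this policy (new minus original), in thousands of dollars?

-924

In a free market, 312 - 8p = 8p - 56 gives the equilibrium p* = 23, q* = 128.
Because the floor (34) lies above the market-clearing price, it is binding.
At p = 34: qd = 312 - 8·34 = 40 and qs = 8·34 - 56 = 216.
Consumer surplus without the control is ½ · (39 - 23) · 128 = 1024.
With the floor, consumers buy 40 units at 34, so CS = ½ · (39 - 34) · 40 = 100.
Change in consumer surplus = 100 - 1024 = -924.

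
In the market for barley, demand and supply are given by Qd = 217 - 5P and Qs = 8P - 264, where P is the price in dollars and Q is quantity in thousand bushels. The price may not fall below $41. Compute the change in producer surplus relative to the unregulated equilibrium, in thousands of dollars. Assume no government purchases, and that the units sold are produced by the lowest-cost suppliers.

In a free market, 217 - 5P = 8P - 264 gives the equilibrium P* = 37, Q* = 32.
The floor of 41 is above the equilibrium price 37, so it binds.
At P = 41: Qd = 217 - 5·41 = 12 and Qs = 8·41 - 264 = 64.
Producer surplus without the control is ½ · (37 - 33) · 32 = 64.
With the floor, 12 units are sold at 41. The supply price at Q = 12 is 34.5, so PS = ½ · [(41 - 33) + (41 - 34.5)] · 12 = 87.
Change in producer surplus = 87 - 64 = 23.

23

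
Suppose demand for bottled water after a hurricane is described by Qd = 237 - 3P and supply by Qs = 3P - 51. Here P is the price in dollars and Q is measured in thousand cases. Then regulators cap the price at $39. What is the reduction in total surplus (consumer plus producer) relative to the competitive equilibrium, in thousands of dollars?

Equilibrium: 237 - 3P = 3P - 51, so 288 = 6P and P* = 48, Q* = 93.
Since 39 < 48, the ceiling is binding.
At P = 39: Qd = 237 - 3·39 = 120 and Qs = 3·39 - 51 = 66.
Quantity traded falls to 66. At Q = 66 the demand price is (237 - 66)/3 = 57 and the supply price is (51 + 66)/3 = 39.
Deadweight loss = ½ · (57 - 39) · (93 - 66) = ½ · 18 · 27 = 243.

243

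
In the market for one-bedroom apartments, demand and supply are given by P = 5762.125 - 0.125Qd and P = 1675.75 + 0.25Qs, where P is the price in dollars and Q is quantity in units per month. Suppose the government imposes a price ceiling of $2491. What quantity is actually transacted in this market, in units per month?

3261

Rearranging demand gives Qd = 46097 - 8P; rearranging supply gives Qs = 4P - 6703. Without the control the market clears where 46097 - 8P = 4P - 6703, i.e. P* = 4400 and Q* = 10897.
Because the ceiling (2491) lies below the market-clearing price, it is binding.
At P = 2491: Qd = 46097 - 8·2491 = 26169 and Qs = 4·2491 - 6703 = 3261.
The quantity actually transacted is the short side, supply: 3261.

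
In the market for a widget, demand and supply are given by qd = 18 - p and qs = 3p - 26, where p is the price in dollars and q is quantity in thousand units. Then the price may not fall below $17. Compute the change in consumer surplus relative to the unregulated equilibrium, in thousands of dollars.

Setting quantity demanded equal to quantity supplied, 18 - p = 3p - 26, gives p* = 11 and q* = 7.
Since 17 > 11, the floor is binding.
At p = 17: qd = 18 - 17 = 1 and qs = 3·17 - 26 = 25.
Consumer surplus without the control is ½ · (18 - 11) · 7 = 24.5.
With the floor, consumers buy 1 units at 17, so CS = ½ · (18 - 17) · 1 = 0.5.
Change in consumer surplus = 0.5 - 24.5 = -24.

-24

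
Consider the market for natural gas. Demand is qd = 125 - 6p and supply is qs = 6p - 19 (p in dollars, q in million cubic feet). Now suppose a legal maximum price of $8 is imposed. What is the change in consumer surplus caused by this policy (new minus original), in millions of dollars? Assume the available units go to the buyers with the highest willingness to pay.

68

Setting quantity demanded equal to quantity supplied, 125 - 6p = 6p - 19, gives p* = 12 and q* = 53.
The ceiling of 8 is below the equilibrium price 12, so it binds.
At p = 8: qd = 125 - 6·8 = 77 and qs = 6·8 - 19 = 29.
Consumer surplus without the control is ½ · (125/6 - 12) · 53 = 2809/12.
With the ceiling, 29 units are sold at 8 (assume they go to the highest-value buyers). The demand price at q = 29 is 16, so CS = ½ · [(125/6 - 8) + (16 - 8)] · 29 = 3625/12.
Change in consumer surplus = 3625/12 - 2809/12 = 68.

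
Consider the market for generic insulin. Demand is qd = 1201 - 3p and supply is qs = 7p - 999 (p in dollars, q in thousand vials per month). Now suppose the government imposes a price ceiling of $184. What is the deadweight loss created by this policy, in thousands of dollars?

15120

Equilibrium: 1201 - 3p = 7p - 999, so 2200 = 10p and p* = 220, q* = 541.
The ceiling of 184 is below the equilibrium price 220, so it binds.
At p = 184: qd = 1201 - 3·184 = 649 and qs = 7·184 - 999 = 289.
Quantity traded falls to 289. At q = 289 the demand price is (1201 - 289)/3 = 304 and the supply price is (999 + 289)/7 = 184.
Deadweight loss = ½ · (304 - 184) · (541 - 289) = ½ · 120 · 252 = 15120.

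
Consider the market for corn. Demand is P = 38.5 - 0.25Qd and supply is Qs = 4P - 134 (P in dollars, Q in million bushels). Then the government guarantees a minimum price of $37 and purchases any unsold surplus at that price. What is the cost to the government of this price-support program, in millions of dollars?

Rearranging demand gives Qd = 154 - 4P. In a free market, 154 - 4P = 4P - 134 gives the equilibrium P* = 36, Q* = 10.
The floor of 37 is above the equilibrium price 36, so it binds.
At P = 37: Qd = 154 - 4·37 = 6 and Qs = 4·37 - 134 = 14.
Surplus = Qs - Qd = 8.
Government expenditure = surplus × support price = 8 × 37 = 296.

296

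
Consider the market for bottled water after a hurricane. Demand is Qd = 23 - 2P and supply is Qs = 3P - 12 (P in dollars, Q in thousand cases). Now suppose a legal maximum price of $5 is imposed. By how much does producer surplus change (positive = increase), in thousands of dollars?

Setting quantity demanded equal to quantity supplied, 23 - 2P = 3P - 12, gives P* = 7 and Q* = 9.
The ceiling of 5 is below the equilibrium price 7, so it binds.
At P = 5: Qd = 23 - 2·5 = 13 and Qs = 3·5 - 12 = 3.
Producer surplus without the control is ½ · (7 - 4) · 9 = 13.5.
With the ceiling, producers sell 3 units at 5, so PS = ½ · (5 - 4) · 3 = 1.5.
Change in producer surplus = 1.5 - 13.5 = -12.

-12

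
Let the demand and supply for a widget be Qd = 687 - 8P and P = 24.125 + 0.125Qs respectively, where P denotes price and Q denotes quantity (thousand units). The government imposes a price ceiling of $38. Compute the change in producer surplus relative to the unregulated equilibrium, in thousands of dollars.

Rearranging supply gives Qs = 8P - 193. Equilibrium: 687 - 8P = 8P - 193, so 880 = 16P and P* = 55, Q* = 247.
The ceiling of 38 is below the equilibrium price 55, so it binds.
At P = 38: Qd = 687 - 8·38 = 383 and Qs = 8·38 - 193 = 111.
Producer surplus without the control is ½ · (55 - 24.125) · 247 = 3813.0625.
With the ceiling, producers sell 111 units at 38, so PS = ½ · (38 - 24.125) · 111 = 770.0625.
Change in producer surplus = 770.0625 - 3813.0625 = -3043.

-3043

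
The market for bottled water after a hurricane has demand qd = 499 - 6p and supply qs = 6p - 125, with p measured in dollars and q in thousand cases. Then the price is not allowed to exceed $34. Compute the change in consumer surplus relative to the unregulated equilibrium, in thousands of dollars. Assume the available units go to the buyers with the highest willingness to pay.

In a free market, 499 - 6p = 6p - 125 gives the equilibrium p* = 52, q* = 187.
The ceiling of 34 is below the equilibrium price 52, so it binds.
At p = 34: qd = 499 - 6·34 = 295 and qs = 6·34 - 125 = 79.
Consumer surplus without the control is ½ · (499/6 - 52) · 187 = 34969/12.
With the ceiling, 79 units are sold at 34 (assume they go to the highest-value buyers). The demand price at q = 79 is 70, so CS = ½ · [(499/6 - 34) + (70 - 34)] · 79 = 40369/12.
Change in consumer surplus = 40369/12 - 34969/12 = 450.

450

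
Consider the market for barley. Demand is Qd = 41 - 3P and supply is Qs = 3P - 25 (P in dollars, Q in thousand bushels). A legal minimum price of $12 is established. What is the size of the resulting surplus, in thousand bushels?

6

In a free market, 41 - 3P = 3P - 25 gives the equilibrium P* = 11, Q* = 8.
The floor of 12 is above the equilibrium price 11, so it binds.
At P = 12: Qd = 41 - 3·12 = 5 and Qs = 3·12 - 25 = 11.
Surplus = Qs - Qd = 11 - 5 = 6.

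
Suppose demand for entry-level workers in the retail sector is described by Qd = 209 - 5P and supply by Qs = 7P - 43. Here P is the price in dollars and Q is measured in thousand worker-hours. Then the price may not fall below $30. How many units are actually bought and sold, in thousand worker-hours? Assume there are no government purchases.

59

Equilibrium: 209 - 5P = 7P - 43, so 252 = 12P and P* = 21, Q* = 104.
The floor of 30 is above the equilibrium price 21, so it binds.
At P = 30: Qd = 209 - 5·30 = 59 and Qs = 7·30 - 43 = 167.
The quantity actually transacted is the short side, demand: 59.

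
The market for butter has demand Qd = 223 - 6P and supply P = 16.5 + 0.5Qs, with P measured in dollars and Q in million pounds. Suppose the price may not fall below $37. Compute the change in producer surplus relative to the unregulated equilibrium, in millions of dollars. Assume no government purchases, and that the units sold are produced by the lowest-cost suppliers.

-220

Rearranging supply gives Qs = 2P - 33. Setting quantity demanded equal to quantity supplied, 223 - 6P = 2P - 33, gives P* = 32 and Q* = 31.
The floor of 37 is above the equilibrium price 32, so it binds.
At P = 37: Qd = 223 - 6·37 = 1 and Qs = 2·37 - 33 = 41.
Producer surplus without the control is ½ · (32 - 16.5) · 31 = 240.25.
With the floor, 1 units are sold at 37. The supply price at Q = 1 is 17, so PS = ½ · [(37 - 16.5) + (37 - 17)] · 1 = 20.25.
Change in producer surplus = 20.25 - 240.25 = -220.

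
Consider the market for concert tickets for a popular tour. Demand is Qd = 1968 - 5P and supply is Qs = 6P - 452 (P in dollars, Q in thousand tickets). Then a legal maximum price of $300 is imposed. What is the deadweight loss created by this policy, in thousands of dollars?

0

In a free market, 1968 - 5P = 6P - 452 gives the equilibrium P* = 220, Q* = 868.
Since 300 is above P* = 220, the ceiling does not bind and the free-market outcome prevails.
Since the control does not bind, no trades are prevented and deadweight loss is zero.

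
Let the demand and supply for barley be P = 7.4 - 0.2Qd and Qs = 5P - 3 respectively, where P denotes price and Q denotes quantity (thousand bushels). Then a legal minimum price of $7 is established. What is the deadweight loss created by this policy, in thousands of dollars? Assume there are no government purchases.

Rearranging demand gives Qd = 37 - 5P. In a free market, 37 - 5P = 5P - 3 gives the equilibrium P* = 4, Q* = 17.
Since 7 > 4, the floor is binding.
At P = 7: Qd = 37 - 5·7 = 2 and Qs = 5·7 - 3 = 32.
Quantity traded falls to 2. At Q = 2 the demand price is (37 - 2)/5 = 7 and the supply price is (3 + 2)/5 = 1.
Deadweight loss = ½ · (7 - 1) · (17 - 2) = ½ · 6 · 15 = 45.

45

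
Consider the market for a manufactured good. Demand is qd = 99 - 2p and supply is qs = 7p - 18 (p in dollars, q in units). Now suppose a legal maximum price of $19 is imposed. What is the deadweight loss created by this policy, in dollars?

0

Without the control the market clears where 99 - 2p = 7p - 18, i.e. p* = 13 and q* = 73.
The ceiling of 19 is above the equilibrium price 13, so it is not binding; the market clears at p* = 13, q* = 73.
Since the control does not bind, no trades are prevented and deadweight loss is zero.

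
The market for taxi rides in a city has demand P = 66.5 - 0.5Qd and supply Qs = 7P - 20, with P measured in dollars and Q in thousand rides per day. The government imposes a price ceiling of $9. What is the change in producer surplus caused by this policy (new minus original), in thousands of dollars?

Rearranging demand gives Qd = 133 - 2P. Without the control the market clears where 133 - 2P = 7P - 20, i.e. P* = 17 and Q* = 99.
Since 9 < 17, the ceiling is binding.
At P = 9: Qd = 133 - 2·9 = 115 and Qs = 7·9 - 20 = 43.
Producer surplus without the control is ½ · (17 - 20/7) · 99 = 9801/14.
With the ceiling, producers sell 43 units at 9, so PS = ½ · (9 - 20/7) · 43 = 1849/14.
Change in producer surplus = 1849/14 - 9801/14 = -568.

-568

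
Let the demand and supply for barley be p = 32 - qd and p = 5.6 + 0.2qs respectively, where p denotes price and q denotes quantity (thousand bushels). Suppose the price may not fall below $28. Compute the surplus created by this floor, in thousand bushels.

108

Rearranging demand gives qd = 32 - p; rearranging supply gives qs = 5p - 28. Without the control the market clears where 32 - p = 5p - 28, i.e. p* = 10 and q* = 22.
Since 28 > 10, the floor is binding.
At p = 28: qd = 32 - 28 = 4 and qs = 5·28 - 28 = 112.
Surplus = qs - qd = 112 - 4 = 108.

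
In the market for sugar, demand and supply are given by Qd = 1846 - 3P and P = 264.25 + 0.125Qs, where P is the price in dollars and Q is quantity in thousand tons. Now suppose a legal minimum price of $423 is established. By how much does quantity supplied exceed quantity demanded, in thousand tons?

Rearranging supply gives Qs = 8P - 2114. In a free market, 1846 - 3P = 8P - 2114 gives the equilibrium P* = 360, Q* = 766.
The floor of 423 is above the equilibrium price 360, so it binds.
At P = 423: Qd = 1846 - 3·423 = 577 and Qs = 8·423 - 2114 = 1270.
Surplus = Qs - Qd = 1270 - 577 = 693.

693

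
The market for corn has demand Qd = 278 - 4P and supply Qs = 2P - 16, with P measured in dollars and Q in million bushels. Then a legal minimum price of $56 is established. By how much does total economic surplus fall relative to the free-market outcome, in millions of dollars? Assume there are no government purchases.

294

Without the control the market clears where 278 - 4P = 2P - 16, i.e. P* = 49 and Q* = 82.
Since 56 > 49, the floor is binding.
At P = 56: Qd = 278 - 4·56 = 54 and Qs = 2·56 - 16 = 96.
Quantity traded falls to 54. At Q = 54 the demand price is (278 - 54)/4 = 56 and the supply price is (16 + 54)/2 = 35.
Deadweight loss = ½ · (56 - 35) · (82 - 54) = ½ · 21 · 28 = 294.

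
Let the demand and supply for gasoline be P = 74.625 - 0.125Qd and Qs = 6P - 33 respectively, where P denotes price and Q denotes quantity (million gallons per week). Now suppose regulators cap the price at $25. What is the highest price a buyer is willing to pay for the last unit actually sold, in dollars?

Rearranging demand gives Qd = 597 - 8P. Without the control the market clears where 597 - 8P = 6P - 33, i.e. P* = 45 and Q* = 237.
The ceiling of 25 is below the equilibrium price 45, so it binds.
At P = 25: Qd = 597 - 8·25 = 397 and Qs = 6·25 - 33 = 117.
Only 117 units reach the market. On the demand curve, the marginal buyer's willingness to pay at Q = 117 is (597 - 117)/8 = 60.

60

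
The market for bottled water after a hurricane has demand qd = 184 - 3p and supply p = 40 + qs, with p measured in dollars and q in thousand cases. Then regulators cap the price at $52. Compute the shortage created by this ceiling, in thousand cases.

16

Rearranging supply gives qs = p - 40. In a free market, 184 - 3p = p - 40 gives the equilibrium p* = 56, q* = 16.
Because the ceiling (52) lies below the market-clearing price, it is binding.
At p = 52: qd = 184 - 3·52 = 28 and qs = 52 - 40 = 12.
Shortage = qd - qs = 28 - 12 = 16.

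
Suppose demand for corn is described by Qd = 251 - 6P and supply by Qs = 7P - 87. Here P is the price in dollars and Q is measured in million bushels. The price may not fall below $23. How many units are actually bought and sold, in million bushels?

Equilibrium: 251 - 6P = 7P - 87, so 338 = 13P and P* = 26, Q* = 95.
The floor of 23 is below the equilibrium price 26, so it is not binding; the market clears at P* = 26, Q* = 95.

95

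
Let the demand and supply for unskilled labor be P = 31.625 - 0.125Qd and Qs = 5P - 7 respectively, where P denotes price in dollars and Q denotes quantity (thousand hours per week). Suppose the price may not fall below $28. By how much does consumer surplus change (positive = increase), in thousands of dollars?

-488

Rearranging demand gives Qd = 253 - 8P. Equilibrium: 253 - 8P = 5P - 7, so 260 = 13P and P* = 20, Q* = 93.
Since 28 > 20, the floor is binding.
At P = 28: Qd = 253 - 8·28 = 29 and Qs = 5·28 - 7 = 133.
Consumer surplus without the control is ½ · (31.625 - 20) · 93 = 540.5625.
With the floor, consumers buy 29 units at 28, so CS = ½ · (31.625 - 28) · 29 = 52.5625.
Change in consumer surplus = 52.5625 - 540.5625 = -488.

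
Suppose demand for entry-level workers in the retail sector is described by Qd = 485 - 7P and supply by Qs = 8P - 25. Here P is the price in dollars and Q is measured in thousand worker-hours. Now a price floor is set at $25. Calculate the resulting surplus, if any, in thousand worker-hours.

0

Without the control the market clears where 485 - 7P = 8P - 25, i.e. P* = 34 and Q* = 247.
The floor of 25 is below the equilibrium price 34, so it is not binding; the market clears at P* = 34, Q* = 247.
Since the control does not bind, there is no surplus.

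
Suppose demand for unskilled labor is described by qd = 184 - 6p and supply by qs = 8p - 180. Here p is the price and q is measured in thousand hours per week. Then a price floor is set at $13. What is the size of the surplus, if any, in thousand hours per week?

Without the control the market clears where 184 - 6p = 8p - 180, i.e. p* = 26 and q* = 28.
Since 13 is below p* = 26, the floor does not bind and the free-market outcome prevails.
Since the control does not bind, there is no surplus.

0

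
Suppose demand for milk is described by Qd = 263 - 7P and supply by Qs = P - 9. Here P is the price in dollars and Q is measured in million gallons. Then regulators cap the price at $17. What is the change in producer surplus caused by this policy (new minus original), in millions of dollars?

-280.5

Equilibrium: 263 - 7P = P - 9, so 272 = 8P and P* = 34, Q* = 25.
The ceiling of 17 is below the equilibrium price 34, so it binds.
At P = 17: Qd = 263 - 7·17 = 144 and Qs = 17 - 9 = 8.
Producer surplus without the control is ½ · (34 - 9) · 25 = 312.5.
With the ceiling, producers sell 8 units at 17, so PS = ½ · (17 - 9) · 8 = 32.
Change in producer surplus = 32 - 312.5 = -280.5.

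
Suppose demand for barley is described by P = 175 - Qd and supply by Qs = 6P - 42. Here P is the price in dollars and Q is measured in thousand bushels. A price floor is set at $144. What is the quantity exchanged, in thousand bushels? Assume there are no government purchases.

Rearranging demand gives Qd = 175 - P. Without the control the market clears where 175 - P = 6P - 42, i.e. P* = 31 and Q* = 144.
The floor of 144 is above the equilibrium price 31, so it binds.
At P = 144: Qd = 175 - 144 = 31 and Qs = 6·144 - 42 = 822.
The quantity actually transacted is the short side, demand: 31.

31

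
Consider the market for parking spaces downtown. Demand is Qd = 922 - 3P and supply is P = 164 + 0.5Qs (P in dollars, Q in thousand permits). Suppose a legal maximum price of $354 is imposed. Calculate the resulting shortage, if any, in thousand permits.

0

Rearranging supply gives Qs = 2P - 328. In a free market, 922 - 3P = 2P - 328 gives the equilibrium P* = 250, Q* = 172.
Since 354 is above P* = 250, the ceiling does not bind and the free-market outcome prevails.
Since the control does not bind, there is no shortage.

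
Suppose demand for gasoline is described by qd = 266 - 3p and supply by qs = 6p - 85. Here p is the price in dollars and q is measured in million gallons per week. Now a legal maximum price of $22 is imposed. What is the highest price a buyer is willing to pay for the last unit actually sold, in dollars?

Equilibrium: 266 - 3p = 6p - 85, so 351 = 9p and p* = 39, q* = 149.
Since 22 < 39, the ceiling is binding.
At p = 22: qd = 266 - 3·22 = 200 and qs = 6·22 - 85 = 47.
Only 47 units reach the market. On the demand curve, the marginal buyer's willingness to pay at q = 47 is (266 - 47)/3 = 73.

73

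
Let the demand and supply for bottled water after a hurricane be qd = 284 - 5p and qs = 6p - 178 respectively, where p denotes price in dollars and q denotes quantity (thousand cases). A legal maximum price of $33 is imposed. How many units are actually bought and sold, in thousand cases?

Setting quantity demanded equal to quantity supplied, 284 - 5p = 6p - 178, gives p* = 42 and q* = 74.
Since 33 < 42, the ceiling is binding.
At p = 33: qd = 284 - 5·33 = 119 and qs = 6·33 - 178 = 20.
The quantity actually transacted is the short side, supply: 20.

20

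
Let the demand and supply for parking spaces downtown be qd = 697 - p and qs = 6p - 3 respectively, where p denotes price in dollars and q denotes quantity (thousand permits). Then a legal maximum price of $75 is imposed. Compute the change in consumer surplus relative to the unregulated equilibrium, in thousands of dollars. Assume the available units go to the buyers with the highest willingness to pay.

Setting quantity demanded equal to quantity supplied, 697 - p = 6p - 3, gives p* = 100 and q* = 597.
Because the ceiling (75) lies below the market-clearing price, it is binding.
At p = 75: qd = 697 - 75 = 622 and qs = 6·75 - 3 = 447.
Consumer surplus without the control is ½ · (697 - 100) · 597 = 178204.5.
With the ceiling, 447 units are sold at 75 (assume they go to the highest-value buyers). The demand price at q = 447 is 250, so CS = ½ · [(697 - 75) + (250 - 75)] · 447 = 178129.5.
Change in consumer surplus = 178129.5 - 178204.5 = -75.

-75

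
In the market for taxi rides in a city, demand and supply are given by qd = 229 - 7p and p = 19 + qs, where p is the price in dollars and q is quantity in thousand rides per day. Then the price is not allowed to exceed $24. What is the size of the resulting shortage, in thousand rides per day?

Rearranging supply gives qs = p - 19. Without the control the market clears where 229 - 7p = p - 19, i.e. p* = 31 and q* = 12.
The ceiling of 24 is below the equilibrium price 31, so it binds.
At p = 24: qd = 229 - 7·24 = 61 and qs = 24 - 19 = 5.
Shortage = qd - qs = 61 - 5 = 56.

56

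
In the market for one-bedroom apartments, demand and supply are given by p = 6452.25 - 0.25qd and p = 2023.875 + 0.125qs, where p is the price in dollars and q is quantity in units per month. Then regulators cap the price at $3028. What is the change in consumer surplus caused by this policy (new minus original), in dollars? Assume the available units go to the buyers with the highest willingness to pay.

Rearranging demand gives qd = 25809 - 4p; rearranging supply gives qs = 8p - 16191. Setting quantity demanded equal to quantity supplied, 25809 - 4p = 8p - 16191, gives p* = 3500 and q* = 11809.
Since 3028 < 3500, the ceiling is binding.
At p = 3028: qd = 25809 - 4·3028 = 13697 and qs = 8·3028 - 16191 = 8033.
Consumer surplus without the control is ½ · (6452.25 - 3500) · 11809 = 17431560.125.
With the ceiling, 8033 units are sold at 3028 (assume they go to the highest-value buyers). The demand price at q = 8033 is 4444, so CS = ½ · [(6452.25 - 3028) + (4444 - 3028)] · 8033 = 19440864.125.
Change in consumer surplus = 19440864.125 - 17431560.125 = 2009304.

2009304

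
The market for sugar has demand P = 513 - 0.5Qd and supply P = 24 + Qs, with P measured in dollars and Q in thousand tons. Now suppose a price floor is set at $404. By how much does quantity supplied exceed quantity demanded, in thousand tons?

Rearranging demand gives Qd = 1026 - 2P; rearranging supply gives Qs = P - 24. Setting quantity demanded equal to quantity supplied, 1026 - 2P = P - 24, gives P* = 350 and Q* = 326.
The floor of 404 is above the equilibrium price 350, so it binds.
At P = 404: Qd = 1026 - 2·404 = 218 and Qs = 404 - 24 = 380.
Surplus = Qs - Qd = 380 - 218 = 162.

162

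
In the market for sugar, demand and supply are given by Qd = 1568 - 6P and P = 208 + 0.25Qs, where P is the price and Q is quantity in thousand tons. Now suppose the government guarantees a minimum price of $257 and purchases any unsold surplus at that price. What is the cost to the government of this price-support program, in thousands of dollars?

43690

Rearranging supply gives Qs = 4P - 832. Without the control the market clears where 1568 - 6P = 4P - 832, i.e. P* = 240 and Q* = 128.
The floor of 257 is above the equilibrium price 240, so it binds.
At P = 257: Qd = 1568 - 6·257 = 26 and Qs = 4·257 - 832 = 196.
Surplus = Qs - Qd = 170.
Government expenditure = surplus × support price = 170 × 257 = 43690.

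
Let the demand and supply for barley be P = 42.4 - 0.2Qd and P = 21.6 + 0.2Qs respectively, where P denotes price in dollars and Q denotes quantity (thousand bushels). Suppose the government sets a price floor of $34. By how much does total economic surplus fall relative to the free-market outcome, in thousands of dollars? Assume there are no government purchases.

20

Rearranging demand gives Qd = 212 - 5P; rearranging supply gives Qs = 5P - 108. Equilibrium: 212 - 5P = 5P - 108, so 320 = 10P and P* = 32, Q* = 52.
Since 34 > 32, the floor is binding.
At P = 34: Qd = 212 - 5·34 = 42 and Qs = 5·34 - 108 = 62.
Quantity traded falls to 42. At Q = 42 the demand price is (212 - 42)/5 = 34 and the supply price is (108 + 42)/5 = 30.
Deadweight loss = ½ · (34 - 30) · (52 - 42) = ½ · 4 · 10 = 20.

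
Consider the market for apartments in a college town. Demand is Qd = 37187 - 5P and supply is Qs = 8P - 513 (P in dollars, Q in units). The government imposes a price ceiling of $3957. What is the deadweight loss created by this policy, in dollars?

0

Setting quantity demanded equal to quantity supplied, 37187 - 5P = 8P - 513, gives P* = 2900 and Q* = 22687.
The ceiling of 3957 is above the equilibrium price 2900, so it is not binding; the market clears at P* = 2900, Q* = 22687.
Since the control does not bind, no trades are prevented and deadweight loss is zero.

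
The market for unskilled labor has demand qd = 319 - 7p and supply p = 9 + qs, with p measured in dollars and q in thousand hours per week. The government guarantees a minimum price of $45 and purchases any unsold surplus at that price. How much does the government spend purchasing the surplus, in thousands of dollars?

Rearranging supply gives qs = p - 9. Setting quantity demanded equal to quantity supplied, 319 - 7p = p - 9, gives p* = 41 and q* = 32.
The floor of 45 is above the equilibrium price 41, so it binds.
At p = 45: qd = 319 - 7·45 = 4 and qs = 45 - 9 = 36.
Surplus = qs - qd = 32.
Government expenditure = surplus × support price = 32 × 45 = 1440.

1440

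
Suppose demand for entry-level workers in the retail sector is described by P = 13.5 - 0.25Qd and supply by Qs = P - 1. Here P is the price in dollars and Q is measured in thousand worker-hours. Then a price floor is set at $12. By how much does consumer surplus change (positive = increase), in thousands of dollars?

Rearranging demand gives Qd = 54 - 4P. Setting quantity demanded equal to quantity supplied, 54 - 4P = P - 1, gives P* = 11 and Q* = 10.
The floor of 12 is above the equilibrium price 11, so it binds.
At P = 12: Qd = 54 - 4·12 = 6 and Qs = 12 - 1 = 11.
Consumer surplus without the control is ½ · (13.5 - 11) · 10 = 12.5.
With the floor, consumers buy 6 units at 12, so CS = ½ · (13.5 - 12) · 6 = 4.5.
Change in consumer surplus = 4.5 - 12.5 = -8.

-8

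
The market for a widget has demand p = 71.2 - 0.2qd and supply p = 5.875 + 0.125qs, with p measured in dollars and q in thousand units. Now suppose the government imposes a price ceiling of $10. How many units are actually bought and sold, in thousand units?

Rearranging demand gives qd = 356 - 5p; rearranging supply gives qs = 8p - 47. Equilibrium: 356 - 5p = 8p - 47, so 403 = 13p and p* = 31, q* = 201.
Since 10 < 31, the ceiling is binding.
At p = 10: qd = 356 - 5·10 = 306 and qs = 8·10 - 47 = 33.
The quantity actually transacted is the short side, supply: 33.

33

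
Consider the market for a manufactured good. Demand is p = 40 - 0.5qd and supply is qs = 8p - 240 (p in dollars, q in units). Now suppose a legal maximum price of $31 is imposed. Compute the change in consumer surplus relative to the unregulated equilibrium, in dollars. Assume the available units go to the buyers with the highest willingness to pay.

-8

Rearranging demand gives qd = 80 - 2p. In a free market, 80 - 2p = 8p - 240 gives the equilibrium p* = 32, q* = 16.
Because the ceiling (31) lies below the market-clearing price, it is binding.
At p = 31: qd = 80 - 2·31 = 18 and qs = 8·31 - 240 = 8.
Consumer surplus without the control is ½ · (40 - 32) · 16 = 64.
With the ceiling, 8 units are sold at 31 (assume they go to the highest-value buyers). The demand price at q = 8 is 36, so CS = ½ · [(40 - 31) + (36 - 31)] · 8 = 56.
Change in consumer surplus = 56 - 64 = -8.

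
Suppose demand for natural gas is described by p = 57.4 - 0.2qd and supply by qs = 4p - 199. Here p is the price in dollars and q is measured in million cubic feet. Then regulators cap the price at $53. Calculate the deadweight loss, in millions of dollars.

Rearranging demand gives qd = 287 - 5p. Without the control the market clears where 287 - 5p = 4p - 199, i.e. p* = 54 and q* = 17.
The ceiling of 53 is below the equilibrium price 54, so it binds.
At p = 53: qd = 287 - 5·53 = 22 and qs = 4·53 - 199 = 13.
Quantity traded falls to 13. At q = 13 the demand price is (287 - 13)/5 = 54.8 and the supply price is (199 + 13)/4 = 53.
Deadweight loss = ½ · (54.8 - 53) · (17 - 13) = ½ · 1.8 · 4 = 3.6.

3.6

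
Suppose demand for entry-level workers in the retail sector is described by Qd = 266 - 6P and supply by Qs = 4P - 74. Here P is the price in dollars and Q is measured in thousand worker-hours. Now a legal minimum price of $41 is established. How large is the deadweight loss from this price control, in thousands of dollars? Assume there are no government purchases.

In a free market, 266 - 6P = 4P - 74 gives the equilibrium P* = 34, Q* = 62.
Since 41 > 34, the floor is binding.
At P = 41: Qd = 266 - 6·41 = 20 and Qs = 4·41 - 74 = 90.
Quantity traded falls to 20. At Q = 20 the demand price is (266 - 20)/6 = 41 and the supply price is (74 + 20)/4 = 23.5.
Deadweight loss = ½ · (41 - 23.5) · (62 - 20) = ½ · 17.5 · 42 = 367.5.

367.5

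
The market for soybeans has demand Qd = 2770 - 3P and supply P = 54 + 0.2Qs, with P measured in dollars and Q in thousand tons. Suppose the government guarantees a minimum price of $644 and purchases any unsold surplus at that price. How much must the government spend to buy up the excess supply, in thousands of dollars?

Rearranging supply gives Qs = 5P - 270. Without the control the market clears where 2770 - 3P = 5P - 270, i.e. P* = 380 and Q* = 1630.
Since 644 > 380, the floor is binding.
At P = 644: Qd = 2770 - 3·644 = 838 and Qs = 5·644 - 270 = 2950.
Surplus = Qs - Qd = 2112.
Government expenditure = surplus × support price = 2112 × 644 = 1360128.

1360128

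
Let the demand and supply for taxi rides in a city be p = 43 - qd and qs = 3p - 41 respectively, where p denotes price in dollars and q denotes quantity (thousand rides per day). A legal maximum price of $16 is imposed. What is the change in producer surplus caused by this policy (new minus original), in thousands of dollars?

-72.5

Rearranging demand gives qd = 43 - p. Setting quantity demanded equal to quantity supplied, 43 - p = 3p - 41, gives p* = 21 and q* = 22.
The ceiling of 16 is below the equilibrium price 21, so it binds.
At p = 16: qd = 43 - 16 = 27 and qs = 3·16 - 41 = 7.
Producer surplus without the control is ½ · (21 - 41/3) · 22 = 242/3.
With the ceiling, producers sell 7 units at 16, so PS = ½ · (16 - 41/3) · 7 = 49/6.
Change in producer surplus = 49/6 - 242/3 = -72.5.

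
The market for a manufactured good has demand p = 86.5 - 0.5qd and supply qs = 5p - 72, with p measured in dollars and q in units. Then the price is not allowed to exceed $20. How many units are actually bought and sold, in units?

Rearranging demand gives qd = 173 - 2p. Setting quantity demanded equal to quantity supplied, 173 - 2p = 5p - 72, gives p* = 35 and q* = 103.
Because the ceiling (20) lies below the market-clearing price, it is binding.
At p = 20: qd = 173 - 2·20 = 133 and qs = 5·20 - 72 = 28.
The quantity actually transacted is the short side, supply: 28.

28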